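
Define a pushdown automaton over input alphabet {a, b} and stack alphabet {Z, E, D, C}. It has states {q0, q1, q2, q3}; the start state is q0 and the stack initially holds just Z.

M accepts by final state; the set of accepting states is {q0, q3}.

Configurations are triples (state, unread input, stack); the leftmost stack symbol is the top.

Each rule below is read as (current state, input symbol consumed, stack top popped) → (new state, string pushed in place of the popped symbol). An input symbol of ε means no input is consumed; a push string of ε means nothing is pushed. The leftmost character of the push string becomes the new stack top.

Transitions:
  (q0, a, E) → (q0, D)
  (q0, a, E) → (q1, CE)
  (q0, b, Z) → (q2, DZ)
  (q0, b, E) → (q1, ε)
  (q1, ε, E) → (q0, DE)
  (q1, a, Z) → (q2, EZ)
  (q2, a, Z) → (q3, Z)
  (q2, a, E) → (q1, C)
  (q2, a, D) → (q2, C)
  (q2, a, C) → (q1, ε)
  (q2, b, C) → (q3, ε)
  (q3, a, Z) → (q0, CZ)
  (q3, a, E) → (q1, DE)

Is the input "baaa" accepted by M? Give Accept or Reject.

Reject

No computation consumes all input and reaches a final state.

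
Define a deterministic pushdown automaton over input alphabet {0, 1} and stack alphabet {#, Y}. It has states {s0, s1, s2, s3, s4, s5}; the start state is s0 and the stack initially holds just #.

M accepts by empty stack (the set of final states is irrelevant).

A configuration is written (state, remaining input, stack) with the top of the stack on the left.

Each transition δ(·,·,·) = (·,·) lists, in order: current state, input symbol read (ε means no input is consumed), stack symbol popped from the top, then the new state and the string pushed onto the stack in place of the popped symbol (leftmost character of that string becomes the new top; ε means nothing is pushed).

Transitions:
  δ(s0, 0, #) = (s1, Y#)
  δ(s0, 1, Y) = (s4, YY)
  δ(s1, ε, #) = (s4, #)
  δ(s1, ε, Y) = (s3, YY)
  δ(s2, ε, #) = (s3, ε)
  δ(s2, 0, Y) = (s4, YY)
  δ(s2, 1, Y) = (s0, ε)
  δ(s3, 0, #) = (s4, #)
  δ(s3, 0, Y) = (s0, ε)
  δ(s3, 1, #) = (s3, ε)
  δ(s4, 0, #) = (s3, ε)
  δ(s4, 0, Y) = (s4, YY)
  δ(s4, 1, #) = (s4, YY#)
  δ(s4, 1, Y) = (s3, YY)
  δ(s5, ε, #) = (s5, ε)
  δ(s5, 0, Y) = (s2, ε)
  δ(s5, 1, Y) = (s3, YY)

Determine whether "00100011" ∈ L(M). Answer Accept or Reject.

Reject

(s0, 00100011, #)
  read 0, top #: go to s1, push Y# → (s1, 0100011, Y#)
  ε-move, top Y: go to s3, push YY → (s3, 0100011, YY#)
  read 0, top Y: go to s0, push ε → (s0, 100011, Y#)
  read 1, top Y: go to s4, push YY → (s4, 00011, YY#)
  read 0, top Y: go to s4, push YY → (s4, 0011, YYY#)
  read 0, top Y: go to s4, push YY → (s4, 011, YYYY#)
  read 0, top Y: go to s4, push YY → (s4, 11, YYYYY#)
  read 1, top Y: go to s3, push YY → (s3, 1, YYYYYY#)
No transition applies at (s3, 1, YYYYYY#); input not fully consumed.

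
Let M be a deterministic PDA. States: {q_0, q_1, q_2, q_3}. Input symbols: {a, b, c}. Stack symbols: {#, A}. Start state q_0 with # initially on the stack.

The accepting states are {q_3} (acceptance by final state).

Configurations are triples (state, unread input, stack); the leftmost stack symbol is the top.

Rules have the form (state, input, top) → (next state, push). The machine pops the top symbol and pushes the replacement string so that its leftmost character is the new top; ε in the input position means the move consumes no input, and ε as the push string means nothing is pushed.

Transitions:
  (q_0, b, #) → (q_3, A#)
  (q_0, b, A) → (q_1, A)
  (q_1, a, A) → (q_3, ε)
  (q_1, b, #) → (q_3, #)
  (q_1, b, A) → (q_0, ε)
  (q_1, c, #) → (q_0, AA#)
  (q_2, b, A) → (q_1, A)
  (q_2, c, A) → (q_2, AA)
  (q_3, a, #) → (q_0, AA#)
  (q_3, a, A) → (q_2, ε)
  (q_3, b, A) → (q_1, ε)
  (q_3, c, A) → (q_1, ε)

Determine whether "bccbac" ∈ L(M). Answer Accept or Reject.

Reject

(q_0, bccbac, #) ⊢ (q_3, ccbac, A#) ⊢ (q_1, cbac, #) ⊢ (q_0, bac, AA#) ⊢ (q_1, ac, AA#) ⊢ (q_3, c, A#) ⊢ (q_1, ε, #)
All input consumed; state q_1 ∉ F and no further ε-move applies.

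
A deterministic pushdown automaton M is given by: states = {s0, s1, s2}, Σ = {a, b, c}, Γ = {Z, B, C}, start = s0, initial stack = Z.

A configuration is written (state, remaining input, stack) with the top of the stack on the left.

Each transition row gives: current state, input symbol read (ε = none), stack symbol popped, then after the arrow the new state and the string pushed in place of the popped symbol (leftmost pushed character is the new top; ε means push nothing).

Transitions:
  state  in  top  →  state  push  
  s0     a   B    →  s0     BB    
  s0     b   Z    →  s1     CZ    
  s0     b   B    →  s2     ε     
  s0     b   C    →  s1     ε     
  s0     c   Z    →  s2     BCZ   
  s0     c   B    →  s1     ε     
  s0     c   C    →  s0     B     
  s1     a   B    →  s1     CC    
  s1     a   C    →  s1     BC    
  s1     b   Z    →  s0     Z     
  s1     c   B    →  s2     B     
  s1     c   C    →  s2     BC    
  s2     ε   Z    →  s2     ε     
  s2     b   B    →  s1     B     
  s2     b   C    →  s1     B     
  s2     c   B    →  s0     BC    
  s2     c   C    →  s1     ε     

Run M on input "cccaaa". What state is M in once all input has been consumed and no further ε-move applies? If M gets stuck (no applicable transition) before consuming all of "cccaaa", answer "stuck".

(s0, cccaaa, Z)
  read c, top Z: go to s2, push BCZ → (s2, ccaaa, BCZ)
  read c, top B: go to s0, push BC → (s0, caaa, BCCZ)
  read c, top B: go to s1, push ε → (s1, aaa, CCZ)
  read a, top C: go to s1, push BC → (s1, aa, BCCZ)
  read a, top B: go to s1, push CC → (s1, a, CCCCZ)
  read a, top C: go to s1, push BC → (s1, ε, BCCCCZ)
All input consumed; M is in state s1.

s1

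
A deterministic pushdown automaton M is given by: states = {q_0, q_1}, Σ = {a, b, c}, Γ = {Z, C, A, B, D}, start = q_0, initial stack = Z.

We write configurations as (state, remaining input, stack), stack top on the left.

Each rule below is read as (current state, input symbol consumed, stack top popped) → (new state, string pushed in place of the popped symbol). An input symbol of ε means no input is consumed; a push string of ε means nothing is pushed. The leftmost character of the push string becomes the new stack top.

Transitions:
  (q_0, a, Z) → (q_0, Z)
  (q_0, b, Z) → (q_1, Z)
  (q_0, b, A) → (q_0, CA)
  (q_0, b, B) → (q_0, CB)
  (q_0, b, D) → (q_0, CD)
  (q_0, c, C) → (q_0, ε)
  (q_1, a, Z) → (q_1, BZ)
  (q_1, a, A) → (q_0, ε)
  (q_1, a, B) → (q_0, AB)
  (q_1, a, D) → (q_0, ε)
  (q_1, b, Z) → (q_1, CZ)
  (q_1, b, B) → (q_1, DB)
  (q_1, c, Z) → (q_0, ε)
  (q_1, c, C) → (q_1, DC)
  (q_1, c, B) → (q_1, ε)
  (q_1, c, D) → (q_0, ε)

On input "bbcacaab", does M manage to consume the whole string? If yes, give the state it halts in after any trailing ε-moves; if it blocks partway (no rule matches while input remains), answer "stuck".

(q_0, bbcacaab, Z)
  read b, top Z: go to q_1, push Z → (q_1, bcacaab, Z)
  read b, top Z: go to q_1, push CZ → (q_1, cacaab, CZ)
  read c, top C: go to q_1, push DC → (q_1, acaab, DCZ)
  read a, top D: go to q_0, push ε → (q_0, caab, CZ)
  read c, top C: go to q_0, push ε → (q_0, aab, Z)
  read a, top Z: go to q_0, push Z → (q_0, ab, Z)
  read a, top Z: go to q_0, push Z → (q_0, b, Z)
  read b, top Z: go to q_1, push Z → (q_1, ε, Z)
All input consumed; M is in state q_1.

q_1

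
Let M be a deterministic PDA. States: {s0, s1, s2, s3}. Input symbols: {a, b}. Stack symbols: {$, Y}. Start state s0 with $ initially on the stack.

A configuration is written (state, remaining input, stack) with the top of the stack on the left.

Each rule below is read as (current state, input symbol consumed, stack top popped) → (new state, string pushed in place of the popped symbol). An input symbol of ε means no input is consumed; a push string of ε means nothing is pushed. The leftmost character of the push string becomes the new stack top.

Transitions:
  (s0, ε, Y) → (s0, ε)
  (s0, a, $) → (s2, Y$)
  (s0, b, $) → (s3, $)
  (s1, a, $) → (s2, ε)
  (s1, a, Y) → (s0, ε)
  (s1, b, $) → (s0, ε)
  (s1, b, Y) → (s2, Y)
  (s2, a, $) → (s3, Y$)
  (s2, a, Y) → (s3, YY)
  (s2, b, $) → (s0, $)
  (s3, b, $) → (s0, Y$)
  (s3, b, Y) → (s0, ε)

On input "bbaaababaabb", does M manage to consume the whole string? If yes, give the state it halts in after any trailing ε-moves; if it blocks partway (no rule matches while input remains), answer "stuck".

stuck

(s0, bbaaababaabb, $)
  read b, top $: go to s3, push $ → (s3, baaababaabb, $)
  read b, top $: go to s0, push Y$ → (s0, aaababaabb, Y$)
  ε-move, top Y: go to s0, push ε → (s0, aaababaabb, $)
  read a, top $: go to s2, push Y$ → (s2, aababaabb, Y$)
  read a, top Y: go to s3, push YY → (s3, ababaabb, YY$)
No transition for (s3, a, top Y); M blocks with input ababaabb remaining.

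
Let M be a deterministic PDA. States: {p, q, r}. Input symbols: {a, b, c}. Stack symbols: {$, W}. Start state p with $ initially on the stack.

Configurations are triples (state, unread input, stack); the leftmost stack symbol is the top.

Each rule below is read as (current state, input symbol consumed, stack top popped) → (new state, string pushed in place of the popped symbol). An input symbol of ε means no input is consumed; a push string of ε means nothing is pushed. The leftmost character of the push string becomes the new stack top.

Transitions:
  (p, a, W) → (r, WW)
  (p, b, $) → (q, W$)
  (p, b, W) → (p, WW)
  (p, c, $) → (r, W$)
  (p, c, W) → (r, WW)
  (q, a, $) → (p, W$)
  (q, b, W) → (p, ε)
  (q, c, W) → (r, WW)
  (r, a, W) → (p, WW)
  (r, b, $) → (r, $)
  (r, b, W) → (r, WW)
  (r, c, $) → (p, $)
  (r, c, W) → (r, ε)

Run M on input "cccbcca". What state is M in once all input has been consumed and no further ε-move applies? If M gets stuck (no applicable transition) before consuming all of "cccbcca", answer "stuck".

(p, cccbcca, $)
  read c, top $: go to r, push W$ → (r, ccbcca, W$)
  read c, top W: go to r, push ε → (r, cbcca, $)
  read c, top $: go to p, push $ → (p, bcca, $)
  read b, top $: go to q, push W$ → (q, cca, W$)
  read c, top W: go to r, push WW → (r, ca, WW$)
  read c, top W: go to r, push ε → (r, a, W$)
  read a, top W: go to p, push WW → (p, ε, WW$)
All input consumed; M is in state p.

p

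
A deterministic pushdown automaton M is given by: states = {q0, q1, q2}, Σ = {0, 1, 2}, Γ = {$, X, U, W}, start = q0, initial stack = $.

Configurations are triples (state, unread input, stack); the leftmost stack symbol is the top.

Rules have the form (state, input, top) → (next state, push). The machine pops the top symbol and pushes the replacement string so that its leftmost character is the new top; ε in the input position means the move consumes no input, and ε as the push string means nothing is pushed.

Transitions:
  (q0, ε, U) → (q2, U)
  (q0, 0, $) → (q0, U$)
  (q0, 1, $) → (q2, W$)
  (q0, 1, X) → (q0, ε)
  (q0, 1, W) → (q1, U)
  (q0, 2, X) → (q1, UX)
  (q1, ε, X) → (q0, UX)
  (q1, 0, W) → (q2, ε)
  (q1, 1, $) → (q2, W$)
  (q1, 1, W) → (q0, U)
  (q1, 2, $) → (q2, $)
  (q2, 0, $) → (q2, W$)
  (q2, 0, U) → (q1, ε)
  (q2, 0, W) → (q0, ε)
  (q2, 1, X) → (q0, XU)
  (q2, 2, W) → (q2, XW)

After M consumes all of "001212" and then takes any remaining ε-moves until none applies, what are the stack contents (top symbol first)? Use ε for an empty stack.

UXUW$

(q0, 001212, $)
  read 0, top $: go to q0, push U$ → (q0, 01212, U$)
  ε-move, top U: go to q2, push U → (q2, 01212, U$)
  read 0, top U: go to q1, push ε → (q1, 1212, $)
  read 1, top $: go to q2, push W$ → (q2, 212, W$)
  read 2, top W: go to q2, push XW → (q2, 12, XW$)
  read 1, top X: go to q0, push XU → (q0, 2, XUW$)
  read 2, top X: go to q1, push UX → (q1, ε, UXUW$)
All input consumed in state q1 with stack UXUW$.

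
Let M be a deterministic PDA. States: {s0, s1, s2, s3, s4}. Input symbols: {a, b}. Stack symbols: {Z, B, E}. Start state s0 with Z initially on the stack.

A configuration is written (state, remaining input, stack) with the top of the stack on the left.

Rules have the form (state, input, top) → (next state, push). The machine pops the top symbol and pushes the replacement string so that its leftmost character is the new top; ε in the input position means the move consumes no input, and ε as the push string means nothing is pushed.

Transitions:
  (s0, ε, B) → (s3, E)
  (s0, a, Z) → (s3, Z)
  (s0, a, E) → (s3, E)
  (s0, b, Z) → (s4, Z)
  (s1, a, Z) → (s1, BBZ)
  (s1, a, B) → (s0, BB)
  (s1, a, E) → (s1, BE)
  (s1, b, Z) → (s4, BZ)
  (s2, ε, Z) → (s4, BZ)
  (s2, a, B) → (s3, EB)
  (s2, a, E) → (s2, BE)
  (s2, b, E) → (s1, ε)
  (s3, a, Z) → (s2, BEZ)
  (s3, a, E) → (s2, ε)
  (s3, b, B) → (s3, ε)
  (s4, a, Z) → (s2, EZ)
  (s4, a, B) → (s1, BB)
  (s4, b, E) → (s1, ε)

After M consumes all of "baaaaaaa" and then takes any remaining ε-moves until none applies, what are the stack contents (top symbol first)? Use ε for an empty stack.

EBEZ

(s0, baaaaaaa, Z) ⊢ (s4, aaaaaaa, Z) ⊢ (s2, aaaaaa, EZ) ⊢ (s2, aaaaa, BEZ) ⊢ (s3, aaaa, EBEZ) ⊢ (s2, aaa, BEZ) ⊢ (s3, aa, EBEZ) ⊢ (s2, a, BEZ) ⊢ (s3, ε, EBEZ)
All input consumed in state s3 with stack EBEZ.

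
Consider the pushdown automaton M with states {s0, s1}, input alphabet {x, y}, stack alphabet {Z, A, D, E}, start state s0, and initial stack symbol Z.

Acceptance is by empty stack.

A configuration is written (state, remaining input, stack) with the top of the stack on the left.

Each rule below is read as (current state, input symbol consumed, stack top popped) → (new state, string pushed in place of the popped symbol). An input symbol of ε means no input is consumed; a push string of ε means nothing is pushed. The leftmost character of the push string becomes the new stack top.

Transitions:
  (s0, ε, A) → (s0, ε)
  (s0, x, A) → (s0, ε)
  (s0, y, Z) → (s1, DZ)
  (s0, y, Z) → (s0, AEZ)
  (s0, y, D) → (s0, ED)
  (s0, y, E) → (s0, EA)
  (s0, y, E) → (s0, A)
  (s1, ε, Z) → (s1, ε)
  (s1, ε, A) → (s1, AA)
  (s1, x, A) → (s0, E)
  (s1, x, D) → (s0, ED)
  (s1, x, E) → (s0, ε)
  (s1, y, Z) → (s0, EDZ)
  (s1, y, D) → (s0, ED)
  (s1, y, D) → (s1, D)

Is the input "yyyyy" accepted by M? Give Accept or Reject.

No computation consumes all input and empties the stack.

Reject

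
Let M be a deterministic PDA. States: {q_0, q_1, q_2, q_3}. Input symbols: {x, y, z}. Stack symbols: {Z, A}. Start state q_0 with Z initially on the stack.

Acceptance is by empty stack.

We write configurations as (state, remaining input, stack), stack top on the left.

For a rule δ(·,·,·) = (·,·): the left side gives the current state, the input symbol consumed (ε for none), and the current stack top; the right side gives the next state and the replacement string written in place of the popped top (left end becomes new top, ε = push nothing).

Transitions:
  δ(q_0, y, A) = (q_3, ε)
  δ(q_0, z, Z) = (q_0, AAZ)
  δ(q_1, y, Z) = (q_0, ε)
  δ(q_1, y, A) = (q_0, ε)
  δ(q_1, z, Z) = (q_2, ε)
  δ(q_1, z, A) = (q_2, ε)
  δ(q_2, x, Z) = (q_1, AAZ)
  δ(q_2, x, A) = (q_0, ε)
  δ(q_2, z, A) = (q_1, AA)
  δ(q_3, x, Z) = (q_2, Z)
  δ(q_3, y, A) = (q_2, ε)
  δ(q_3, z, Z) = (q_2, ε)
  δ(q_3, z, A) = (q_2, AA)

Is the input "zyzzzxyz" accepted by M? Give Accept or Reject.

(q_0, zyzzzxyz, Z)
  read z, top Z: go to q_0, push AAZ → (q_0, yzzzxyz, AAZ)
  read y, top A: go to q_3, push ε → (q_3, zzzxyz, AZ)
  read z, top A: go to q_2, push AA → (q_2, zzxyz, AAZ)
  read z, top A: go to q_1, push AA → (q_1, zxyz, AAAZ)
  read z, top A: go to q_2, push ε → (q_2, xyz, AAZ)
  read x, top A: go to q_0, push ε → (q_0, yz, AZ)
  read y, top A: go to q_3, push ε → (q_3, z, Z)
  read z, top Z: go to q_2, push ε → (q_2, ε, ε)
All input consumed and the stack is empty.

Accept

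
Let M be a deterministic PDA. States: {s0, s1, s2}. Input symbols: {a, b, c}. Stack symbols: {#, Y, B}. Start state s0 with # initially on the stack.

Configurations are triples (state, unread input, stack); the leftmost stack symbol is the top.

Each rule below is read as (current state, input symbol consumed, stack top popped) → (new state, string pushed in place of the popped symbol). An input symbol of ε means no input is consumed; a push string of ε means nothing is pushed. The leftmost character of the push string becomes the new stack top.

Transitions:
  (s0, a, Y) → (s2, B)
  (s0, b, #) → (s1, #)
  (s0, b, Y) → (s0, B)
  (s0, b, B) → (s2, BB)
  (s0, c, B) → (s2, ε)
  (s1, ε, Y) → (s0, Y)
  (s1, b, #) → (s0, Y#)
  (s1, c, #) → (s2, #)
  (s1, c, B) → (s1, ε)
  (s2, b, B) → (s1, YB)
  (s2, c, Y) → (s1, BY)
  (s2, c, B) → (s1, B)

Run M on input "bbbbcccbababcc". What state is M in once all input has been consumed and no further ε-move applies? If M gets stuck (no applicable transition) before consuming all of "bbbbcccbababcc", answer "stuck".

stuck

(s0, bbbbcccbababcc, #)
  read b, top #: go to s1, push # → (s1, bbbcccbababcc, #)
  read b, top #: go to s0, push Y# → (s0, bbcccbababcc, Y#)
  read b, top Y: go to s0, push B → (s0, bcccbababcc, B#)
  read b, top B: go to s2, push BB → (s2, cccbababcc, BB#)
  read c, top B: go to s1, push B → (s1, ccbababcc, BB#)
  read c, top B: go to s1, push ε → (s1, cbababcc, B#)
  read c, top B: go to s1, push ε → (s1, bababcc, #)
  read b, top #: go to s0, push Y# → (s0, ababcc, Y#)
  read a, top Y: go to s2, push B → (s2, babcc, B#)
  read b, top B: go to s1, push YB → (s1, abcc, YB#)
  ε-move, top Y: go to s0, push Y → (s0, abcc, YB#)
  read a, top Y: go to s2, push B → (s2, bcc, BB#)
  read b, top B: go to s1, push YB → (s1, cc, YBB#)
  ε-move, top Y: go to s0, push Y → (s0, cc, YBB#)
No transition for (s0, c, top Y); M blocks with input cc remaining.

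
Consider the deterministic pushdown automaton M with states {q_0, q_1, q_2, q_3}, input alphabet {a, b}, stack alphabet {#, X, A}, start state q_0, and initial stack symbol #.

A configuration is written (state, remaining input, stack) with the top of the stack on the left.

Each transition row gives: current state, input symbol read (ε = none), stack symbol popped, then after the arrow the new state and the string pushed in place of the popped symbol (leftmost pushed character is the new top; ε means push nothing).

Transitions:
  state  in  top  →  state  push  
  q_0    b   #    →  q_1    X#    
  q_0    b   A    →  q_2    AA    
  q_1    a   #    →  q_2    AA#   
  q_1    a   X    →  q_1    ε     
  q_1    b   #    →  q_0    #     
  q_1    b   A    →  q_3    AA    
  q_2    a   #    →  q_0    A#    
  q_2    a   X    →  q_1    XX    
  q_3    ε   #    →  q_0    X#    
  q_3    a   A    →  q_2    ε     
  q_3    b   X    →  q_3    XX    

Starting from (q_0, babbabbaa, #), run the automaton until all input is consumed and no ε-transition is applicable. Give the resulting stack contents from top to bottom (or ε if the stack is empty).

(q_0, babbabbaa, #) ⊢ (q_1, abbabbaa, X#) ⊢ (q_1, bbabbaa, #) ⊢ (q_0, babbaa, #) ⊢ (q_1, abbaa, X#) ⊢ (q_1, bbaa, #) ⊢ (q_0, baa, #) ⊢ (q_1, aa, X#) ⊢ (q_1, a, #) ⊢ (q_2, ε, AA#)
All input consumed in state q_2 with stack AA#.

AA#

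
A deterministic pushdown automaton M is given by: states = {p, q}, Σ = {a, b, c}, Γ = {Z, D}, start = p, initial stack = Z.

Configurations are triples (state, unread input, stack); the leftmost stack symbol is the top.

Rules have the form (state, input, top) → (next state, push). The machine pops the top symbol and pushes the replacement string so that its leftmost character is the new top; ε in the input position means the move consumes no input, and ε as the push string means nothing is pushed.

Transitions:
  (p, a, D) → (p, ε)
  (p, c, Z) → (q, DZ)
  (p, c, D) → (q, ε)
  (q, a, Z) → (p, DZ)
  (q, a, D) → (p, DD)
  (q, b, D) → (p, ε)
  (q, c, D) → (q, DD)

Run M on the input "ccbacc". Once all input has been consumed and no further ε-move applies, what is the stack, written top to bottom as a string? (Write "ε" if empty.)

(p, ccbacc, Z) ⊢ (q, cbacc, DZ) ⊢ (q, bacc, DDZ) ⊢ (p, acc, DZ) ⊢ (p, cc, Z) ⊢ (q, c, DZ) ⊢ (q, ε, DDZ)
All input consumed in state q with stack DDZ.

DDZ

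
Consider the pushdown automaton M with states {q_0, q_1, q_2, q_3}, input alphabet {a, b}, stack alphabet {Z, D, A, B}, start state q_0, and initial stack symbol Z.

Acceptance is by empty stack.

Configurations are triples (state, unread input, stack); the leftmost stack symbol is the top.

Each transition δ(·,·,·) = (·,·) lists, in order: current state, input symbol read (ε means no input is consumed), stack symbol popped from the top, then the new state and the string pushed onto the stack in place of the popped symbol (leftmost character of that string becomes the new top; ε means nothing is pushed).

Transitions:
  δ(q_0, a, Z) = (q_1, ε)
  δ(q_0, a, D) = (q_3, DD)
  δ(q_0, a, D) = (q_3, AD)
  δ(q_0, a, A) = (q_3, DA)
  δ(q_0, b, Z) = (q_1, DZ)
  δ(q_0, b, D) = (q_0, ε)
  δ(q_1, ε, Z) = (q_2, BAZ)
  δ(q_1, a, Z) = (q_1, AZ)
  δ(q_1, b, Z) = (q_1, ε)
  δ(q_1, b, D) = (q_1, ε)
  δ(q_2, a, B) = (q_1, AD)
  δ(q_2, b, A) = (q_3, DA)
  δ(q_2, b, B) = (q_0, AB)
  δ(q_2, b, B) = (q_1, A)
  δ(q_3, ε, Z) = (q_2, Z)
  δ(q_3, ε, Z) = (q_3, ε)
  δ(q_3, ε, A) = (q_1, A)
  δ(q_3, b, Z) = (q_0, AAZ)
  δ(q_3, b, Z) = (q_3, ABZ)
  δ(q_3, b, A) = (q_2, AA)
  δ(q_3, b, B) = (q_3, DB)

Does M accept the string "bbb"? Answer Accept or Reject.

Accept

One accepting computation: (q_0, bbb, Z) ⊢ (q_1, bb, DZ) ⊢ (q_1, b, Z) ⊢ (q_1, ε, ε)
All input consumed and the stack is empty.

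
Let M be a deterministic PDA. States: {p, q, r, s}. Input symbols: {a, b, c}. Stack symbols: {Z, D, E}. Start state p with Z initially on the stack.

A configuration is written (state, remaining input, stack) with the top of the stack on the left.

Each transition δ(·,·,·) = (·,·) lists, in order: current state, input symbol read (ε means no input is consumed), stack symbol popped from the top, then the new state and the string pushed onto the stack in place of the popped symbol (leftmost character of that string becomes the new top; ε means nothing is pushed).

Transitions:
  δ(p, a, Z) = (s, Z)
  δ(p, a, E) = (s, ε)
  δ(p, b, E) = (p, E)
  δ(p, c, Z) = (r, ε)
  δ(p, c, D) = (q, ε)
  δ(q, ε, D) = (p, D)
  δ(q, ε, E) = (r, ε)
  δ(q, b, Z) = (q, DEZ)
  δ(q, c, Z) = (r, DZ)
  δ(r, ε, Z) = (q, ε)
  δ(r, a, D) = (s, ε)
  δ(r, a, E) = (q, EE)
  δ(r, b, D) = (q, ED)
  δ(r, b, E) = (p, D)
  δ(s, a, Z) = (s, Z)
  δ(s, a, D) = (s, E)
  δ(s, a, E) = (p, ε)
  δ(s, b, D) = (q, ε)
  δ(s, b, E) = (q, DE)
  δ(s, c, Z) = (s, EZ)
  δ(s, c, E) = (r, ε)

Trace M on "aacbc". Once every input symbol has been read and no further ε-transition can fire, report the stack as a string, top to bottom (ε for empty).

(p, aacbc, Z)
  read a, top Z: go to s, push Z → (s, acbc, Z)
  read a, top Z: go to s, push Z → (s, cbc, Z)
  read c, top Z: go to s, push EZ → (s, bc, EZ)
  read b, top E: go to q, push DE → (q, c, DEZ)
  ε-move, top D: go to p, push D → (p, c, DEZ)
  read c, top D: go to q, push ε → (q, ε, EZ)
  ε-move, top E: go to r, push ε → (r, ε, Z)
  ε-move, top Z: go to q, push ε → (q, ε, ε)
All input consumed in state q with stack ε.

ε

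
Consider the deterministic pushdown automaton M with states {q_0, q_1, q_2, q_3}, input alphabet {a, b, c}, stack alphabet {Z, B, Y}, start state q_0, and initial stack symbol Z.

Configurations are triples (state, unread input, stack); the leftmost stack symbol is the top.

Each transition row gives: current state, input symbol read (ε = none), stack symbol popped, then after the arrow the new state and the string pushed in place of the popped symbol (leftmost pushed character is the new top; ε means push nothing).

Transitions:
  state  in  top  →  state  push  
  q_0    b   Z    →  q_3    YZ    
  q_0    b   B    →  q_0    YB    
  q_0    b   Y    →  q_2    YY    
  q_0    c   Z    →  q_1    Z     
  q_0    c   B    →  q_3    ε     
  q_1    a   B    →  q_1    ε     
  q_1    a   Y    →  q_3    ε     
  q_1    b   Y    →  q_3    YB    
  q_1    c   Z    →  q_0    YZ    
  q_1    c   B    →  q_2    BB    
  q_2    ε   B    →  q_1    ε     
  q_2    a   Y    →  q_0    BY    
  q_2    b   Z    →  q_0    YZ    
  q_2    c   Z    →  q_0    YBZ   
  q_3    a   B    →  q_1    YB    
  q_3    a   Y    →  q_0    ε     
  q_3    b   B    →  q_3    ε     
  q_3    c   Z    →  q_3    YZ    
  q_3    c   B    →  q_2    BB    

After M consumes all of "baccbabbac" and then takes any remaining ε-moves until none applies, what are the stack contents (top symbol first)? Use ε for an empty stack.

(q_0, baccbabbac, Z)
  read b, top Z: go to q_3, push YZ → (q_3, accbabbac, YZ)
  read a, top Y: go to q_0, push ε → (q_0, ccbabbac, Z)
  read c, top Z: go to q_1, push Z → (q_1, cbabbac, Z)
  read c, top Z: go to q_0, push YZ → (q_0, babbac, YZ)
  read b, top Y: go to q_2, push YY → (q_2, abbac, YYZ)
  read a, top Y: go to q_0, push BY → (q_0, bbac, BYYZ)
  read b, top B: go to q_0, push YB → (q_0, bac, YBYYZ)
  read b, top Y: go to q_2, push YY → (q_2, ac, YYBYYZ)
  read a, top Y: go to q_0, push BY → (q_0, c, BYYBYYZ)
  read c, top B: go to q_3, push ε → (q_3, ε, YYBYYZ)
All input consumed in state q_3 with stack YYBYYZ.

YYBYYZ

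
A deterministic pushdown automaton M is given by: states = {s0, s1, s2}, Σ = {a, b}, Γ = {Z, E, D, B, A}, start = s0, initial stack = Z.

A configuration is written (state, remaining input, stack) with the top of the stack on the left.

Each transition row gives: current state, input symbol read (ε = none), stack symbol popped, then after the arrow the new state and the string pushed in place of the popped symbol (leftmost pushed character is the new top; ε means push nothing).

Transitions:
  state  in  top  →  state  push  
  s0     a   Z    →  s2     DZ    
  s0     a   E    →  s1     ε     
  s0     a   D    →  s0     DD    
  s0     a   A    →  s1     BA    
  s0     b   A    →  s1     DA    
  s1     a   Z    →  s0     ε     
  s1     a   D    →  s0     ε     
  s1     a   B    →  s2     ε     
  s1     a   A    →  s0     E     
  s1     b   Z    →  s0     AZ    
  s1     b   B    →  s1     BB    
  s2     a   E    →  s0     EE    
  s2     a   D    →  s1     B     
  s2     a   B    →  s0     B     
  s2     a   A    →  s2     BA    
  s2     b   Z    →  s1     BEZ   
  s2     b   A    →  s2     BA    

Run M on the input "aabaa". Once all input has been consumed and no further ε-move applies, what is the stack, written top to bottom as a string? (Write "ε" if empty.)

BZ

(s0, aabaa, Z) ⊢ (s2, abaa, DZ) ⊢ (s1, baa, BZ) ⊢ (s1, aa, BBZ) ⊢ (s2, a, BZ) ⊢ (s0, ε, BZ)
All input consumed in state s0 with stack BZ.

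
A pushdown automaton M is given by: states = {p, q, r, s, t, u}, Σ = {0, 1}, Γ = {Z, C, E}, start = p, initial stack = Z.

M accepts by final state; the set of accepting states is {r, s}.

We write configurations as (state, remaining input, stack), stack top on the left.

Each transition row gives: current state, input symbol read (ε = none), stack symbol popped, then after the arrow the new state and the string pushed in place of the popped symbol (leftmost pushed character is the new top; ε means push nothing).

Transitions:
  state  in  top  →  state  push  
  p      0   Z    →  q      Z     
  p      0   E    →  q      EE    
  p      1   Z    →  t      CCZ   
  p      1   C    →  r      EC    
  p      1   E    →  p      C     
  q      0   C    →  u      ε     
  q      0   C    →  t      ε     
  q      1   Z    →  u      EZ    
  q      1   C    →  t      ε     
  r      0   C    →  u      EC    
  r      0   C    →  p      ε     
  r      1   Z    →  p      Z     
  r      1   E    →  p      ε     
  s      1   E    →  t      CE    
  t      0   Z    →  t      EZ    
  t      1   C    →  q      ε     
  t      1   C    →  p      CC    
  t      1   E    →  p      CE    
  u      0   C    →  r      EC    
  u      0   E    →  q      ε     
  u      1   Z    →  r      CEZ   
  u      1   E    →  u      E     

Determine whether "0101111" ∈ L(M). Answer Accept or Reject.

No computation consumes all input and reaches a final state.

Reject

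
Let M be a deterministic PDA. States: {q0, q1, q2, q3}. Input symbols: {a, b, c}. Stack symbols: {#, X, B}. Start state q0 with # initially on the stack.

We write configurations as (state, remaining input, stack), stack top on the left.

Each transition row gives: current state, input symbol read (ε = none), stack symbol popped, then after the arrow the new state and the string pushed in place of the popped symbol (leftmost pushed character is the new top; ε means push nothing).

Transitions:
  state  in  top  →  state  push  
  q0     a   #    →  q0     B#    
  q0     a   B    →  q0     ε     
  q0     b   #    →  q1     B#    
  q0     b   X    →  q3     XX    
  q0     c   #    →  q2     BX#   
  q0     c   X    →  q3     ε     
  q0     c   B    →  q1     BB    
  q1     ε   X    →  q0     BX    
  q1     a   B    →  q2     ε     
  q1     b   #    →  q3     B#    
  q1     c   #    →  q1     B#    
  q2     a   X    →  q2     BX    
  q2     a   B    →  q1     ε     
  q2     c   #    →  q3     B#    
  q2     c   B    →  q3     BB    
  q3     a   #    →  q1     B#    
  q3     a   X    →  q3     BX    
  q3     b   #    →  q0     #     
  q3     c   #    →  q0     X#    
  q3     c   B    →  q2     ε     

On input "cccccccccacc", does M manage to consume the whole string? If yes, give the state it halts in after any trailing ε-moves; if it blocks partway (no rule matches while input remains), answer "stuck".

(q0, cccccccccacc, #)
  read c, top #: go to q2, push BX# → (q2, ccccccccacc, BX#)
  read c, top B: go to q3, push BB → (q3, cccccccacc, BBX#)
  read c, top B: go to q2, push ε → (q2, ccccccacc, BX#)
  read c, top B: go to q3, push BB → (q3, cccccacc, BBX#)
  read c, top B: go to q2, push ε → (q2, ccccacc, BX#)
  read c, top B: go to q3, push BB → (q3, cccacc, BBX#)
  read c, top B: go to q2, push ε → (q2, ccacc, BX#)
  read c, top B: go to q3, push BB → (q3, cacc, BBX#)
  read c, top B: go to q2, push ε → (q2, acc, BX#)
  read a, top B: go to q1, push ε → (q1, cc, X#)
  ε-move, top X: go to q0, push BX → (q0, cc, BX#)
  read c, top B: go to q1, push BB → (q1, c, BBX#)
No transition for (q1, c, top B); M blocks with input c remaining.

stuck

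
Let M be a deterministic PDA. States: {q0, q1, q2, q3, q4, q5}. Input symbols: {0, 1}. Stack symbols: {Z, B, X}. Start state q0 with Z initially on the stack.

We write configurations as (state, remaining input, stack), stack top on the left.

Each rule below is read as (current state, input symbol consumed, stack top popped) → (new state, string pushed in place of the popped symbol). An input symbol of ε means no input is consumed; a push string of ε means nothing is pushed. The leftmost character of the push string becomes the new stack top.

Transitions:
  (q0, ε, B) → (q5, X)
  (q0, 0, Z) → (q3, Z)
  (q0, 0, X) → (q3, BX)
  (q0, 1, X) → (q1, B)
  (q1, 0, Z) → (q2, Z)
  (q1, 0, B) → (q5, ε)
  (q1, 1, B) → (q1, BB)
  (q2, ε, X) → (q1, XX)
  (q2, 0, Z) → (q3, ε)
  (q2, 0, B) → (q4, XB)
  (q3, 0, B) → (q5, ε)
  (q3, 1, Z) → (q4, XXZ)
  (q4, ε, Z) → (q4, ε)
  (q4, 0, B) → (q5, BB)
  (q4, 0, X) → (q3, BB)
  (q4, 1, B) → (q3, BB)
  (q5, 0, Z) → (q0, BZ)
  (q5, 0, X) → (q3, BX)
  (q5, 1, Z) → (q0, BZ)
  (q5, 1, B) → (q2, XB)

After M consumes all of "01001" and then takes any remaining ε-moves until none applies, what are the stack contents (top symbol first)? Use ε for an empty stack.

(q0, 01001, Z)
  read 0, top Z: go to q3, push Z → (q3, 1001, Z)
  read 1, top Z: go to q4, push XXZ → (q4, 001, XXZ)
  read 0, top X: go to q3, push BB → (q3, 01, BBXZ)
  read 0, top B: go to q5, push ε → (q5, 1, BXZ)
  read 1, top B: go to q2, push XB → (q2, ε, XBXZ)
  ε-move, top X: go to q1, push XX → (q1, ε, XXBXZ)
All input consumed in state q1 with stack XXBXZ.

XXBXZ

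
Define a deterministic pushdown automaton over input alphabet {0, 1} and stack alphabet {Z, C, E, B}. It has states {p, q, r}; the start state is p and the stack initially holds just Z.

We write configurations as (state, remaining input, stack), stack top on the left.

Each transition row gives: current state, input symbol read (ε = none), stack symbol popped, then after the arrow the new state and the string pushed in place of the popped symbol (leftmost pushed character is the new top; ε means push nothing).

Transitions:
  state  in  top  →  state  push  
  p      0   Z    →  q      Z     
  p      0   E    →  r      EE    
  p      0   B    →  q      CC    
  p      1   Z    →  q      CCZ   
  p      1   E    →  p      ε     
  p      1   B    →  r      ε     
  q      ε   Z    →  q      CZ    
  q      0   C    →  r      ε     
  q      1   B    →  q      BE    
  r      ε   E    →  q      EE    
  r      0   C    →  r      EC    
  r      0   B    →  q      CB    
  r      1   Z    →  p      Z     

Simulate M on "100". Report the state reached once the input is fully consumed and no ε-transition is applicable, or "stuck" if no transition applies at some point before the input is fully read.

(p, 100, Z)
  read 1, top Z: go to q, push CCZ → (q, 00, CCZ)
  read 0, top C: go to r, push ε → (r, 0, CZ)
  read 0, top C: go to r, push EC → (r, ε, ECZ)
  ε-move, top E: go to q, push EE → (q, ε, EECZ)
All input consumed; M is in state q.

q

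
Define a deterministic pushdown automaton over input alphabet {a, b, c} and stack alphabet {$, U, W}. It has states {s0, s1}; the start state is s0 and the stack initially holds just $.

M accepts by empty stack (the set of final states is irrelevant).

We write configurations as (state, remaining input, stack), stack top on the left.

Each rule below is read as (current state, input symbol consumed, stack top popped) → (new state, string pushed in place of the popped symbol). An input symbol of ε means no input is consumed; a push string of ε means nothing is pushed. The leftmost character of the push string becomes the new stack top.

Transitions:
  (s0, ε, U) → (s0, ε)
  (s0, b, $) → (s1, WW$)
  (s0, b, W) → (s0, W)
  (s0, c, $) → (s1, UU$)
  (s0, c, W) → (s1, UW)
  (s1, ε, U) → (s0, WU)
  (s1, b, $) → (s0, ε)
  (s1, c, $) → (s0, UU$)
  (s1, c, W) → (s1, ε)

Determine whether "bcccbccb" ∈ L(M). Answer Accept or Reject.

Accept

(s0, bcccbccb, $)
  read b, top $: go to s1, push WW$ → (s1, cccbccb, WW$)
  read c, top W: go to s1, push ε → (s1, ccbccb, W$)
  read c, top W: go to s1, push ε → (s1, cbccb, $)
  read c, top $: go to s0, push UU$ → (s0, bccb, UU$)
  ε-move, top U: go to s0, push ε → (s0, bccb, U$)
  ε-move, top U: go to s0, push ε → (s0, bccb, $)
  read b, top $: go to s1, push WW$ → (s1, ccb, WW$)
  read c, top W: go to s1, push ε → (s1, cb, W$)
  read c, top W: go to s1, push ε → (s1, b, $)
  read b, top $: go to s0, push ε → (s0, ε, ε)
All input consumed and the stack is empty.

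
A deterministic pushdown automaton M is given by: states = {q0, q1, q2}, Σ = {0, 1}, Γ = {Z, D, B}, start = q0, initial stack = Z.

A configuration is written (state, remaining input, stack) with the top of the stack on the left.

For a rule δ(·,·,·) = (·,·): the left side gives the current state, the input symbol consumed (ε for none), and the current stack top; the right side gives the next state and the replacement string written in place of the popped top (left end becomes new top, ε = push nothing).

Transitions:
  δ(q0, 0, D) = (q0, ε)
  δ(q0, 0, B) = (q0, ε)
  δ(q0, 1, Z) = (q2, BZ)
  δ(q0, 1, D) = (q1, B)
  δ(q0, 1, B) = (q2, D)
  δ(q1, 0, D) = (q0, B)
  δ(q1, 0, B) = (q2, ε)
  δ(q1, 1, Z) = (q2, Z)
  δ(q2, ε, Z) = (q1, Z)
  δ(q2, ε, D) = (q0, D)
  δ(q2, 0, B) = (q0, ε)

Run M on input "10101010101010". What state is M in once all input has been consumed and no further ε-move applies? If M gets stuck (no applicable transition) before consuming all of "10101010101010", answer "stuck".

q0

(q0, 10101010101010, Z) ⊢ (q2, 0101010101010, BZ) ⊢ (q0, 101010101010, Z) ⊢ (q2, 01010101010, BZ) ⊢ (q0, 1010101010, Z) ⊢ (q2, 010101010, BZ) ⊢ (q0, 10101010, Z) ⊢ (q2, 0101010, BZ) ⊢ (q0, 101010, Z) ⊢ (q2, 01010, BZ) ⊢ (q0, 1010, Z) ⊢ (q2, 010, BZ) ⊢ (q0, 10, Z) ⊢ (q2, 0, BZ) ⊢ (q0, ε, Z)
All input consumed; M is in state q0.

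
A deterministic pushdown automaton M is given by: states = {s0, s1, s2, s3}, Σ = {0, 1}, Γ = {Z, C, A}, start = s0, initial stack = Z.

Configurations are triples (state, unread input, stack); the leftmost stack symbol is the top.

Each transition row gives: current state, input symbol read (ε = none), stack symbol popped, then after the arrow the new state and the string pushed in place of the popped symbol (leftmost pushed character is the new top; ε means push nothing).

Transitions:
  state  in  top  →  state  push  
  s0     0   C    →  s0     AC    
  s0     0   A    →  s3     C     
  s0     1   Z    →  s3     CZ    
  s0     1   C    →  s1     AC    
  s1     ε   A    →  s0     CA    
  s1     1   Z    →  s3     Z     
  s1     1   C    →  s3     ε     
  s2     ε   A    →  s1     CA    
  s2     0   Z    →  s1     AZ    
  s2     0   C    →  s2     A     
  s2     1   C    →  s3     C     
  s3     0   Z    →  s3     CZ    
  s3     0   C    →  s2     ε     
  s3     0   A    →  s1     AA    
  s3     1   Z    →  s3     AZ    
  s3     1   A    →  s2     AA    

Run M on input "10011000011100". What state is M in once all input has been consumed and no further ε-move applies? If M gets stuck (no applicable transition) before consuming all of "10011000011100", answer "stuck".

(s0, 10011000011100, Z)
  read 1, top Z: go to s3, push CZ → (s3, 0011000011100, CZ)
  read 0, top C: go to s2, push ε → (s2, 011000011100, Z)
  read 0, top Z: go to s1, push AZ → (s1, 11000011100, AZ)
  ε-move, top A: go to s0, push CA → (s0, 11000011100, CAZ)
  read 1, top C: go to s1, push AC → (s1, 1000011100, ACAZ)
  ε-move, top A: go to s0, push CA → (s0, 1000011100, CACAZ)
  read 1, top C: go to s1, push AC → (s1, 000011100, ACACAZ)
  ε-move, top A: go to s0, push CA → (s0, 000011100, CACACAZ)
  read 0, top C: go to s0, push AC → (s0, 00011100, ACACACAZ)
  read 0, top A: go to s3, push C → (s3, 0011100, CCACACAZ)
  read 0, top C: go to s2, push ε → (s2, 011100, CACACAZ)
  read 0, top C: go to s2, push A → (s2, 11100, AACACAZ)
  ε-move, top A: go to s1, push CA → (s1, 11100, CAACACAZ)
  read 1, top C: go to s3, push ε → (s3, 1100, AACACAZ)
  read 1, top A: go to s2, push AA → (s2, 100, AAACACAZ)
  ε-move, top A: go to s1, push CA → (s1, 100, CAAACACAZ)
  read 1, top C: go to s3, push ε → (s3, 00, AAACACAZ)
  read 0, top A: go to s1, push AA → (s1, 0, AAAACACAZ)
  ε-move, top A: go to s0, push CA → (s0, 0, CAAAACACAZ)
  read 0, top C: go to s0, push AC → (s0, ε, ACAAAACACAZ)
All input consumed; M is in state s0.

s0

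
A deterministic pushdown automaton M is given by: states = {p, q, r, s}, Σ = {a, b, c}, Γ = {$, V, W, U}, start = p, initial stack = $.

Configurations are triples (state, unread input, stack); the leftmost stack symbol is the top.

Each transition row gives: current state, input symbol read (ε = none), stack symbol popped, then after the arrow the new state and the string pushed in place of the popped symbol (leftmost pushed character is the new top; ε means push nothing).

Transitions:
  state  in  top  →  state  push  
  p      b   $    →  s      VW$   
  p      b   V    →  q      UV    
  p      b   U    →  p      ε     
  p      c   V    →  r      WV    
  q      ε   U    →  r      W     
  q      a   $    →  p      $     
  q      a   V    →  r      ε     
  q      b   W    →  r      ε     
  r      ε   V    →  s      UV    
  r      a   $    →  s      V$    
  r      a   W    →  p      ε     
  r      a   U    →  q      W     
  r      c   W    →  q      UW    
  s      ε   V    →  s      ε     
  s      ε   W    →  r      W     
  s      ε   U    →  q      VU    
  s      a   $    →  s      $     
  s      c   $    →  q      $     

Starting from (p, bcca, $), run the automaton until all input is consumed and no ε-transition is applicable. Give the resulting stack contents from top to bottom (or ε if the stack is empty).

(p, bcca, $)
  read b, top $: go to s, push VW$ → (s, cca, VW$)
  ε-move, top V: go to s, push ε → (s, cca, W$)
  ε-move, top W: go to r, push W → (r, cca, W$)
  read c, top W: go to q, push UW → (q, ca, UW$)
  ε-move, top U: go to r, push W → (r, ca, WW$)
  read c, top W: go to q, push UW → (q, a, UWW$)
  ε-move, top U: go to r, push W → (r, a, WWW$)
  read a, top W: go to p, push ε → (p, ε, WW$)
All input consumed in state p with stack WW$.

WW$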